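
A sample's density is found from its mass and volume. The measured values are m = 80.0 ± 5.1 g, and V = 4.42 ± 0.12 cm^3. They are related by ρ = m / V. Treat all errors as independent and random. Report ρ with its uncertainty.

18.1 ± 1.25 g/cm^3

Since ρ is a product/quotient, work with relative uncertainties:
  (1·δm/m)² = (1×0.0638)² = 0.00406;  (-1·δV/V)² = (-1×0.0271)² = 0.000737
δρ/ρ = √(0.00480) = 0.0693
ρ = 18.1 g/cm^3, so δρ = 0.0693 × 18.1 = 1.25 g/cm^3.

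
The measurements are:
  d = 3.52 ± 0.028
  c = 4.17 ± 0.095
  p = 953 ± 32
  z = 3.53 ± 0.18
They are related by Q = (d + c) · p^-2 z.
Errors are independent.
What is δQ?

2.55e-06

Let u = d + c = 7.69. δu = √(δd² + δc²) = √(0.000784 + 0.00903) = 0.0990, so δu/u = 0.0129.
Q is then a monomial in u, p, z:
δQ/Q = √((δu/u)² + (-2·δp/p)² + (1·δz/z)²) = √(0.000166 + 0.00451 + 0.00260) = 0.0853
Q = 2.99e-05, so δQ = 0.0853 × 2.99e-05 = 2.55e-06.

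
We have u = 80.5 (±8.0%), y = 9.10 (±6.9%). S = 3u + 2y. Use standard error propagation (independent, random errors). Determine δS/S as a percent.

S is a linear combination, so absolute uncertainties add in quadrature:
  (3·δu)² = 373;  (2·δy)² = 1.58
δS = √(375) = 19.4
S = 260, so δS/S = 19.4/260 = 0.0746.

7.46%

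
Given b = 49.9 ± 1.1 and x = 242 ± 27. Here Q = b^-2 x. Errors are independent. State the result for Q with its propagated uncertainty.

0.0972 ± 0.0117

Since Q is a product/quotient, work with relative uncertainties:
  (-2·δb/b)² = (-2×0.0220)² = 0.00194;  (1·δx/x)² = (1×0.112)² = 0.0124
δQ/Q = √(0.0144) = 0.120
Q = 0.0972, so δQ = 0.120 × 0.0972 = 0.0117.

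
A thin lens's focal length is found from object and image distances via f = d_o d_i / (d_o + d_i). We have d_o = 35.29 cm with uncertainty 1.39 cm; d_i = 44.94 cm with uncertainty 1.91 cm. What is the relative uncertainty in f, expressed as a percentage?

2.89%

∂f/∂d_o = (d_i/(d_o+d_i))² = 0.314;  ∂f/∂d_i = (d_o/(d_o+d_i))² = 0.193
δf = √((∂f/∂d_o · δd_o)² + (∂f/∂d_i · δd_i)²) = √(0.190 + 0.137) = 0.572 cm
f = 19.77 cm, so δf/f = 0.572/19.77 = 0.0289.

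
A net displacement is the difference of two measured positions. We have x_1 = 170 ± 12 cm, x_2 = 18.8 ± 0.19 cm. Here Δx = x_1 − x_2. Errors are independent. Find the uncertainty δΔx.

12.0 cm

For a sum/difference, combine absolute errors in quadrature:
  (δx_1)² = 144;  (δx_2)² = 0.0361
δΔx = √(144) = 12.0 cm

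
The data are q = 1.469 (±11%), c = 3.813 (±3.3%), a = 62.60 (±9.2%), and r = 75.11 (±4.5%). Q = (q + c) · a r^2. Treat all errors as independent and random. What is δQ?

2.51e+05

Let u = q + c = 5.282. δu = √(δq² + δc²) = √(0.0261 + 0.0158) = 0.205, so δu/u = 0.0388.
Q is then a monomial in u, a, r:
δQ/Q = √((δu/u)² + (1·δa/a)² + (2·δr/r)²) = √(0.00150 + 0.00846 + 0.00810) = 0.134
Q = 1.865e+06, so δQ = 0.134 × 1.865e+06 = 2.51e+05.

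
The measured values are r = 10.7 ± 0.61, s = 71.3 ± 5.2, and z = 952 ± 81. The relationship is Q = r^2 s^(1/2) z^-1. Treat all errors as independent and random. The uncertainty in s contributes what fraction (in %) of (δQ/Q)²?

6.16%

(δQ/Q)² = (2·δr/r)² + (½·δs/s)² + (-1·δz/z)²
  r term: (2×0.0570)² = 0.0130
  s term: (0.5×0.0729)² = 0.00133
  z term: (-1×0.0851)² = 0.00724
Total = 0.0216. Share from s = 0.00133/0.0216 = 0.0616.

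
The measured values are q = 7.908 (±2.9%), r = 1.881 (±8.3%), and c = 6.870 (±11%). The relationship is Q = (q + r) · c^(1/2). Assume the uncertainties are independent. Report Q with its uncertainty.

Let u = q + r = 9.789. δu = √(δq² + δr²) = √(0.0526 + 0.0244) = 0.277, so δu/u = 0.0283.
Q is then a monomial in u, c:
δQ/Q = √((δu/u)² + (½·δc/c)²) = √(0.000803 + 0.00302) = 0.0619
Q = 25.66, so δQ = 0.0619 × 25.66 = 1.59.

25.66 ± 1.59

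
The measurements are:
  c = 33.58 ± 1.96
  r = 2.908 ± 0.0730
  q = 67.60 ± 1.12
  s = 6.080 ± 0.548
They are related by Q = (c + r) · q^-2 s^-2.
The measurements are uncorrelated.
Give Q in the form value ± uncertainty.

(2.160 ± 0.413) × 10^-4

Let u = c + r = 36.49. δu = √(δc² + δr²) = √(3.84 + 0.00533) = 1.96, so δu/u = 0.0538.
Q is then a monomial in u, q, s:
δQ/Q = √((δu/u)² + (-2·δq/q)² + (-2·δs/s)²) = √(0.00289 + 0.00110 + 0.0325) = 0.191
Q = 0.0002160, so δQ = 0.191 × 0.0002160 = 4.13e-05.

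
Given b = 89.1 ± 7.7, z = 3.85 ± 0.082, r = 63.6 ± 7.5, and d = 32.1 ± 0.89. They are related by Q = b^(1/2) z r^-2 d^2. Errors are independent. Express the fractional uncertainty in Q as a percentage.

24.7%

Q is a product of powers, so relative uncertainties combine in quadrature:
  (½·δb/b)² = (0.5×0.0864)² = 0.00187;  (1·δz/z)² = (1×0.0213)² = 0.000454;  (-2·δr/r)² = (-2×0.118)² = 0.0556;  (2·δd/d)² = (2×0.0277)² = 0.00307
δQ/Q = √(0.0610) = 0.247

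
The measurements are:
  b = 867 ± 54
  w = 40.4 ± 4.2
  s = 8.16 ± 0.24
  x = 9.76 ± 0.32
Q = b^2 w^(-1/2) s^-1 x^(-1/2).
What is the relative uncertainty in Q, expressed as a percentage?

13.9%

Q is a product of powers, so relative uncertainties combine in quadrature:
  (2·δb/b)² = (2×0.0623)² = 0.0155;  (−½·δw/w)² = (-0.5×0.104)² = 0.00270;  (-1·δs/s)² = (-1×0.0294)² = 0.000865;  (−½·δx/x)² = (-0.5×0.0328)² = 0.000269
δQ/Q = √(0.0194) = 0.139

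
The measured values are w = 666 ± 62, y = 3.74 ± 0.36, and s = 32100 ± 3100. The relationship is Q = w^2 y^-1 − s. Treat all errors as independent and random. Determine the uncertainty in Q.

Let p = w^2·y^-1 = 1.19e+05. δp/p = √((2·δw/w)² + (-1·δy/y)²) = √(0.0347 + 0.00927) = 0.210, so δp = 24900.
Q = p − s: δQ = √(δp² + δs²) = √(6.18e+08 + 9.61e+06) = 25100

25100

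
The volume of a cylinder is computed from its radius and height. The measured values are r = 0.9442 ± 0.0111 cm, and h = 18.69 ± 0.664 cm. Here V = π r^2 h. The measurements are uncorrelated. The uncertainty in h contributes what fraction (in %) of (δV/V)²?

69.5%

(δV/V)² = (2·δr/r)² + (1·δh/h)²
  r term: (2×0.0118)² = 0.000553
  h term: (1×0.0355)² = 0.00126
Total = 0.00181. Share from h = 0.00126/0.00181 = 0.695.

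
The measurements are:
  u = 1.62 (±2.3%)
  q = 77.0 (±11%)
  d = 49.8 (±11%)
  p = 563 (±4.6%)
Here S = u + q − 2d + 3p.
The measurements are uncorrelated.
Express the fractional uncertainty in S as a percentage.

4.73%

Absolute uncertainties add in quadrature for a linear combination:
  (δu)² = 0.00139;  (δq)² = 71.7;  (2·δd)² = 120;  (3·δp)² = 6040
δS = √(6230) = 78.9
S = 1670, so δS/S = 78.9/1670 = 0.0473.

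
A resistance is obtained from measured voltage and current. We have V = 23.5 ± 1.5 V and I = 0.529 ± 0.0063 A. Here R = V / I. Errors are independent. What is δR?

2.88 Ω

Each factor contributes (exponent × relative error)² to (δR/R)²:
  (1·δV/V)² = (1×0.0638)² = 0.00407;  (-1·δI/I)² = (-1×0.0119)² = 0.000142
δR/R = √(0.00422) = 0.0649
R = 44.4 Ω, so δR = 0.0649 × 44.4 = 2.88 Ω.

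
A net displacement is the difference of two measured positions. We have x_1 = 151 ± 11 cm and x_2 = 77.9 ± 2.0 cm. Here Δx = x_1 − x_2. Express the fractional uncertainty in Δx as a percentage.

Each term contributes (cᵢ δxᵢ)² to (δΔx)²:
  (δx_1)² = 121;  (δx_2)² = 4.00
δΔx = √(125) = 11.2 cm
Δx = 73.1 cm, so δΔx/Δx = 11.2/73.1 = 0.153.

15.3%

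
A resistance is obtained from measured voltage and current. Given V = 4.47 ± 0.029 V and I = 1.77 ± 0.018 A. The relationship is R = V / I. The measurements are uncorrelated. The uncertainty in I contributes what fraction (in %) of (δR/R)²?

71.1%

(δR/R)² = (1·δV/V)² + (-1·δI/I)²
  V term: (1×0.00649)² = 4.21e-05
  I term: (-1×0.0102)² = 0.000103
Total = 0.000146. Share from I = 0.000103/0.000146 = 0.711.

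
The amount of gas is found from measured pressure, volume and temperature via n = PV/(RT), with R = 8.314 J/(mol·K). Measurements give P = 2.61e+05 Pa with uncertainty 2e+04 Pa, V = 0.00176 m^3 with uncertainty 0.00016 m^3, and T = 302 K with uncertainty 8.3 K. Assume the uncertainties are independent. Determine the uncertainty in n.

n is a product of powers, so relative uncertainties combine in quadrature:
  (1·δP/P)² = (1×0.0766)² = 0.00587;  (1·δV/V)² = (1×0.0909)² = 0.00826;  (-1·δT/T)² = (-1×0.0275)² = 0.000755
δn/n = √(0.0149) = 0.122
n = 0.183 mol, so δn = 0.122 × 0.183 = 0.0223 mol.

0.0223 mol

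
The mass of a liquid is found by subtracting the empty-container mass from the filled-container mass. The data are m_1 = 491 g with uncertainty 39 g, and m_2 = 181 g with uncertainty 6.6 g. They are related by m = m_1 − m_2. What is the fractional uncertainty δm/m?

0.128

m is a linear combination, so absolute uncertainties add in quadrature:
  (δm_1)² = 1520;  (δm_2)² = 43.6
δm = √(1560) = 39.6 g
m = 310 g, so δm/m = 39.6/310 = 0.128.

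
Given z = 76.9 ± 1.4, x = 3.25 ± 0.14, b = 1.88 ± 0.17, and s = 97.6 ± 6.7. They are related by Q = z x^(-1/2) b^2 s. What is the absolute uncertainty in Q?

2880

Relative error in a monomial: (δQ/Q)² = Σ (nᵢ · δxᵢ/xᵢ)².
  (1·δz/z)² = (1×0.0182)² = 0.000331;  (−½·δx/x)² = (-0.5×0.0431)² = 0.000464;  (2·δb/b)² = (2×0.0904)² = 0.0327;  (1·δs/s)² = (1×0.0686)² = 0.00471
δQ/Q = √(0.0382) = 0.195
Q = 14700, so δQ = 0.195 × 14700 = 2880.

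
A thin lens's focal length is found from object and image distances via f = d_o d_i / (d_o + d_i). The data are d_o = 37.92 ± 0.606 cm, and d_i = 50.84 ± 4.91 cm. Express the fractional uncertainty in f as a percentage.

4.23%

∂f/∂d_o = (d_i/(d_o+d_i))² = 0.328;  ∂f/∂d_i = (d_o/(d_o+d_i))² = 0.183
δf = √((∂f/∂d_o · δd_o)² + (∂f/∂d_i · δd_i)²) = √(0.0395 + 0.803) = 0.918 cm
f = 21.72 cm, so δf/f = 0.918/21.72 = 0.0423.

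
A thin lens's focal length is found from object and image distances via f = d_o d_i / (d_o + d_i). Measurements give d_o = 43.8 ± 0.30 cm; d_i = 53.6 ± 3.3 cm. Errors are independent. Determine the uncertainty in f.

0.673 cm

∂f/∂d_o = (d_i/(d_o+d_i))² = 0.303;  ∂f/∂d_i = (d_o/(d_o+d_i))² = 0.202
δf = √((∂f/∂d_o · δd_o)² + (∂f/∂d_i · δd_i)²) = √(0.00825 + 0.445) = 0.673 cm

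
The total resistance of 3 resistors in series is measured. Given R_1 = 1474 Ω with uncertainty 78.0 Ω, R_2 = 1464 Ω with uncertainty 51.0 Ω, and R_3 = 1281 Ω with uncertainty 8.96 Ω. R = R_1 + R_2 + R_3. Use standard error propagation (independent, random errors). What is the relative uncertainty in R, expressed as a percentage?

2.22%

Sums and differences: (δR)² = Σ (cᵢ δxᵢ)².
  (δR_1)² = 6080;  (δR_2)² = 2600;  (δR_3)² = 80.3
δR = √(8770) = 93.6 Ω
R = 4219 Ω, so δR/R = 93.6/4219 = 0.0222.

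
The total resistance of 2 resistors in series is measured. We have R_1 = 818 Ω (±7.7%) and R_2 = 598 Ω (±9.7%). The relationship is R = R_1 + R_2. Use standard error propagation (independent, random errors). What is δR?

Each term contributes (cᵢ δxᵢ)² to (δR)²:
  (δR_1)² = 3970;  (δR_2)² = 3360
δR = √(7330) = 85.6 Ω

85.6 Ω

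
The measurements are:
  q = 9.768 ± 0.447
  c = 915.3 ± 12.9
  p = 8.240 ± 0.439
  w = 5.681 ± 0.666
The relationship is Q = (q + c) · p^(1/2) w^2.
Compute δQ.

20300

Let u = q + c = 925.1. δu = √(δq² + δc²) = √(0.200 + 166) = 12.9, so δu/u = 0.0140.
Q is then a monomial in u, p, w:
δQ/Q = √((δu/u)² + (½·δp/p)² + (2·δw/w)²) = √(0.000195 + 0.000710 + 0.0550) = 0.236
Q = 85700, so δQ = 0.236 × 85700 = 20300.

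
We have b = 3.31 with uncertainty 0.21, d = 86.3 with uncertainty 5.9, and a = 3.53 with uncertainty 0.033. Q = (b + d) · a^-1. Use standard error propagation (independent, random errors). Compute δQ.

Let u = b + d = 89.6. δu = √(δb² + δd²) = √(0.0441 + 34.8) = 5.90, so δu/u = 0.0659.
Q is then a monomial in u, a:
δQ/Q = √((δu/u)² + (-1·δa/a)²) = √(0.00434 + 8.74e-05) = 0.0665
Q = 25.4, so δQ = 0.0665 × 25.4 = 1.69.

1.69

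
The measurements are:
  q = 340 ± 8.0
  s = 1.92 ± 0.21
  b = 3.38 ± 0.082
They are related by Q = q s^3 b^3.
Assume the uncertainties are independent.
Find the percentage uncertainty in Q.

Products/powers → add relative errors in quadrature, weighted by exponent:
  (1·δq/q)² = (1×0.0235)² = 0.000554;  (3·δs/s)² = (3×0.109)² = 0.108;  (3·δb/b)² = (3×0.0243)² = 0.00530
δQ/Q = √(0.114) = 0.337

33.7%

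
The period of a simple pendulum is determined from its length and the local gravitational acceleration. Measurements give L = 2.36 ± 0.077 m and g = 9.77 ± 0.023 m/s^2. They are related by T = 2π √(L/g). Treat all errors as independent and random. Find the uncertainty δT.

Products/powers → add relative errors in quadrature, weighted by exponent:
  (½·δL/L)² = (0.5×0.0326)² = 0.000266;  (−½·δg/g)² = (-0.5×0.00235)² = 1.39e-06
δT/T = √(0.000268) = 0.0164
T = 3.09 s, so δT = 0.0164 × 3.09 = 0.0505 s.

0.0505 s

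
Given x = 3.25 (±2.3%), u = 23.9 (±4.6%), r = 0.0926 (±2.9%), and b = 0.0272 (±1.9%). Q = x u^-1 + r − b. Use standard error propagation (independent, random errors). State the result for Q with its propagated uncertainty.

Let p = x·u^-1 = 0.136. δp/p = √((1·δx/x)² + (-1·δu/u)²) = √(0.000529 + 0.00212) = 0.0514, so δp = 0.00699.
Q = p + r − b: δQ = √(δp² + δr² + δb²) = √(4.89e-05 + 7.21e-06 + 2.67e-07) = 0.00751
Q = 0.201.

0.201 ± 0.00751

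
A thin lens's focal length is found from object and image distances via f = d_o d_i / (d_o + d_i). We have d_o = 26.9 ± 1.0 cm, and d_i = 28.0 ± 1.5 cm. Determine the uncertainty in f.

∂f/∂d_o = (d_i/(d_o+d_i))² = 0.260;  ∂f/∂d_i = (d_o/(d_o+d_i))² = 0.240
δf = √((∂f/∂d_o · δd_o)² + (∂f/∂d_i · δd_i)²) = √(0.0677 + 0.130) = 0.444 cm

0.444 cm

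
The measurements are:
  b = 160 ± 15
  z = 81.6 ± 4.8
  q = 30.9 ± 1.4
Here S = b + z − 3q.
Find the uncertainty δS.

Each term contributes (cᵢ δxᵢ)² to (δS)²:
  (δb)² = 225;  (δz)² = 23.0;  (3·δq)² = 17.6
δS = √(266) = 16.3

16.3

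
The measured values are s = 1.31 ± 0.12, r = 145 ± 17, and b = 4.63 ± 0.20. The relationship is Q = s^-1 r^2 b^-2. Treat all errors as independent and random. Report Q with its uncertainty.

Relative error in a monomial: (δQ/Q)² = Σ (nᵢ · δxᵢ/xᵢ)².
  (-1·δs/s)² = (-1×0.0916)² = 0.00839;  (2·δr/r)² = (2×0.117)² = 0.0550;  (-2·δb/b)² = (-2×0.0432)² = 0.00746
δQ/Q = √(0.0708) = 0.266
Q = 749, so δQ = 0.266 × 749 = 199.

749 ± 199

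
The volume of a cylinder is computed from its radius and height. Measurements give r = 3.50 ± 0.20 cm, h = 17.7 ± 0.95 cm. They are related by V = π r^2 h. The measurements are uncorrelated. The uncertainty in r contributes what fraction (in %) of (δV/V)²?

81.9%

(δV/V)² = (2·δr/r)² + (1·δh/h)²
  r term: (2×0.0571)² = 0.0131
  h term: (1×0.0537)² = 0.00288
Total = 0.0159. Share from r = 0.0131/0.0159 = 0.819.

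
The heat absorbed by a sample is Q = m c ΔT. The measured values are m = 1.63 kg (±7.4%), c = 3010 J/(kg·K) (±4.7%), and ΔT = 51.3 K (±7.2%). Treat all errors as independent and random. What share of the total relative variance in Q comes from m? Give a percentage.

42.6%

(δQ/Q)² = (1·δm/m)² + (1·δc/c)² + (1·δΔT/ΔT)²
  m term: (1×0.0740)² = 0.00548
  c term: (1×0.0470)² = 0.00221
  ΔT term: (1×0.0720)² = 0.00518
Total = 0.0129. Share from m = 0.00548/0.0129 = 0.426.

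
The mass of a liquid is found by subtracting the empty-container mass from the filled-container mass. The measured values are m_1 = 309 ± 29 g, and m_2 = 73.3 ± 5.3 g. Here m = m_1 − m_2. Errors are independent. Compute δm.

29.5 g

Sums and differences: (δm)² = Σ (cᵢ δxᵢ)².
  (δm_1)² = 841;  (δm_2)² = 28.1
δm = √(869) = 29.5 g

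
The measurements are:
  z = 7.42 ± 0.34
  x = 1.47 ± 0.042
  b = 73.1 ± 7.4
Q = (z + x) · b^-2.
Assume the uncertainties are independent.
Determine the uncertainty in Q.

Let u = z + x = 8.89. δu = √(δz² + δx²) = √(0.116 + 0.00176) = 0.343, so δu/u = 0.0385.
Q is then a monomial in u, b:
δQ/Q = √((δu/u)² + (-2·δb/b)²) = √(0.00149 + 0.0410) = 0.206
Q = 0.00166, so δQ = 0.206 × 0.00166 = 0.000343.

0.000343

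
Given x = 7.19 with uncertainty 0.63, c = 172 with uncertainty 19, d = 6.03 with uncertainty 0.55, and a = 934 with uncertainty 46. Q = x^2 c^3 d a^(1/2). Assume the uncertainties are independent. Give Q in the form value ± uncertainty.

For a monomial Q ∝ x^2, c^3, d, a^(1/2), fractional errors add in quadrature:
  (2·δx/x)² = (2×0.0876)² = 0.0307;  (3·δc/c)² = (3×0.110)² = 0.110;  (1·δd/d)² = (1×0.0912)² = 0.00832;  (½·δa/a)² = (0.5×0.0493)² = 0.000606
δQ/Q = √(0.149) = 0.387
Q = 4.85e+10, so δQ = 0.387 × 4.85e+10 = 1.87e+10.

(4.85 ± 1.87) × 10^10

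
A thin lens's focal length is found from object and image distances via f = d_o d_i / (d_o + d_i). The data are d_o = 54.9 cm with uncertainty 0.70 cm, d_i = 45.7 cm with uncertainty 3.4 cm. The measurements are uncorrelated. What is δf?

∂f/∂d_o = (d_i/(d_o+d_i))² = 0.206;  ∂f/∂d_i = (d_o/(d_o+d_i))² = 0.298
δf = √((∂f/∂d_o · δd_o)² + (∂f/∂d_i · δd_i)²) = √(0.0209 + 1.03) = 1.02 cm

1.02 cm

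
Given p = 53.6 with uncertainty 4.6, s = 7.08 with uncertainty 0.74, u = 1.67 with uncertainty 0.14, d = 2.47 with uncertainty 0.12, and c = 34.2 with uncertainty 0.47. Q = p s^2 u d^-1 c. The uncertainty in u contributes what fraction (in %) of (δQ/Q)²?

(δQ/Q)² = (1·δp/p)² + (2·δs/s)² + (1·δu/u)² + (-1·δd/d)² + (1·δc/c)²
  p term: (1×0.0858)² = 0.00737
  s term: (2×0.105)² = 0.0437
  u term: (1×0.0838)² = 0.00703
  d term: (-1×0.0486)² = 0.00236
  c term: (1×0.0137)² = 0.000189
Total = 0.0606. Share from u = 0.00703/0.0606 = 0.116.

11.6%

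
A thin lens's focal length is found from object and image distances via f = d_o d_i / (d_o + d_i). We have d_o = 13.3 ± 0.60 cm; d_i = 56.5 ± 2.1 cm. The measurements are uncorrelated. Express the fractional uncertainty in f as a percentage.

3.72%

∂f/∂d_o = (d_i/(d_o+d_i))² = 0.655;  ∂f/∂d_i = (d_o/(d_o+d_i))² = 0.0363
δf = √((∂f/∂d_o · δd_o)² + (∂f/∂d_i · δd_i)²) = √(0.155 + 0.00581) = 0.400 cm
f = 10.8 cm, so δf/f = 0.400/10.8 = 0.0372.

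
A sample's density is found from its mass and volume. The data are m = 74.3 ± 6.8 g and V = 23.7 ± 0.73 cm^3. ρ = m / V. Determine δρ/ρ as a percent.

9.66%

Each factor contributes (exponent × relative error)² to (δρ/ρ)²:
  (1·δm/m)² = (1×0.0915)² = 0.00838;  (-1·δV/V)² = (-1×0.0308)² = 0.000949
δρ/ρ = √(0.00932) = 0.0966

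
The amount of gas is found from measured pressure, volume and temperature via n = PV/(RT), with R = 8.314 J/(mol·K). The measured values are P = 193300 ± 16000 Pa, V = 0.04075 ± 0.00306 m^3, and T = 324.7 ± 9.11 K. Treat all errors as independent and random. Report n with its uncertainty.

Since n is a product/quotient, work with relative uncertainties:
  (1·δP/P)² = (1×0.0828)² = 0.00685;  (1·δV/V)² = (1×0.0751)² = 0.00564;  (-1·δT/T)² = (-1×0.0281)² = 0.000787
δn/n = √(0.0133) = 0.115
n = 2.918 mol, so δn = 0.115 × 2.918 = 0.336 mol.

2.918 ± 0.336 mol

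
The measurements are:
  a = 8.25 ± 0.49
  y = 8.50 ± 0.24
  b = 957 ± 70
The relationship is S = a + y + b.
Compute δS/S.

0.0719

Absolute uncertainties add in quadrature for a linear combination:
  (δa)² = 0.240;  (δy)² = 0.0576;  (δb)² = 4900
δS = √(4900) = 70.0
S = 974, so δS/S = 70.0/974 = 0.0719.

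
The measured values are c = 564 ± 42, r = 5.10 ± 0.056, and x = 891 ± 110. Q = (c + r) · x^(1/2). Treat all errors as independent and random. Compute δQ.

1630

Let u = c + r = 569. δu = √(δc² + δr²) = √(1760 + 0.00314) = 42.0, so δu/u = 0.0738.
Q is then a monomial in u, x:
δQ/Q = √((δu/u)² + (½·δx/x)²) = √(0.00545 + 0.00381) = 0.0962
Q = 17000, so δQ = 0.0962 × 17000 = 1630.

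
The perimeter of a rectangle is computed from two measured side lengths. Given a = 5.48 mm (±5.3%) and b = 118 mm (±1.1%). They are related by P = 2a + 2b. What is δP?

P is a linear combination, so absolute uncertainties add in quadrature:
  (2·δa)² = 0.337;  (2·δb)² = 6.74
δP = √(7.08) = 2.66 mm

2.66 mm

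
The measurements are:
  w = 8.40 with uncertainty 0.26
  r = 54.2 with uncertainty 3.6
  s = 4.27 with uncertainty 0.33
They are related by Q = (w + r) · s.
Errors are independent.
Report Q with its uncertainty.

Let u = w + r = 62.6. δu = √(δw² + δr²) = √(0.0676 + 13.0) = 3.61, so δu/u = 0.0577.
Q is then a monomial in u, s:
δQ/Q = √((δu/u)² + (1·δs/s)²) = √(0.00332 + 0.00597) = 0.0964
Q = 267, so δQ = 0.0964 × 267 = 25.8.

267 ± 25.8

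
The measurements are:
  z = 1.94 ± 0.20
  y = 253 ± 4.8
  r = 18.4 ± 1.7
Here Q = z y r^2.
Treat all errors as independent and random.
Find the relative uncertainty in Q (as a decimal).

0.212

For a monomial Q ∝ z, y, r^2, fractional errors add in quadrature:
  (1·δz/z)² = (1×0.103)² = 0.0106;  (1·δy/y)² = (1×0.0190)² = 0.000360;  (2·δr/r)² = (2×0.0924)² = 0.0341
δQ/Q = √(0.0451) = 0.212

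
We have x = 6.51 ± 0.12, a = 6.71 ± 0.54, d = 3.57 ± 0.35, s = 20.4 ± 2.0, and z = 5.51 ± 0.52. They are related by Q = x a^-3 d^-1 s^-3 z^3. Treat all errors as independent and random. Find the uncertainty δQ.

Each factor contributes (exponent × relative error)² to (δQ/Q)²:
  (1·δx/x)² = (1×0.0184)² = 0.000340;  (-3·δa/a)² = (-3×0.0805)² = 0.0583;  (-1·δd/d)² = (-1×0.0980)² = 0.00961;  (-3·δs/s)² = (-3×0.0980)² = 0.0865;  (3·δz/z)² = (3×0.0944)² = 0.0802
δQ/Q = √(0.235) = 0.485
Q = 0.000119, so δQ = 0.485 × 0.000119 = 5.76e-05.

5.76e-05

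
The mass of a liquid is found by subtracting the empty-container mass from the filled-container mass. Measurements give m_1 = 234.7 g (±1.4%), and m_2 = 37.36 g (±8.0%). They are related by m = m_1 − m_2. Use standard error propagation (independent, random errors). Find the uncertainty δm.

For a sum/difference, combine absolute errors in quadrature:
  (δm_1)² = 10.8;  (δm_2)² = 8.93
δm = √(19.7) = 4.44 g

4.44 g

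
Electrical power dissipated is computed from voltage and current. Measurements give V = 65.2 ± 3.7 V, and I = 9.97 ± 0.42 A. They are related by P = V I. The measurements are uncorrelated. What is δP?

Since P is a product/quotient, work with relative uncertainties:
  (1·δV/V)² = (1×0.0567)² = 0.00322;  (1·δI/I)² = (1×0.0421)² = 0.00177
δP/P = √(0.00500) = 0.0707
P = 650 W, so δP = 0.0707 × 650 = 45.9 W.

45.9 W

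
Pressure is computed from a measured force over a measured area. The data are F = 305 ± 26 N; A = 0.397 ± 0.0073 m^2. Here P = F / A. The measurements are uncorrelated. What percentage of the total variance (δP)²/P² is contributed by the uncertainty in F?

95.6%

(δP/P)² = (1·δF/F)² + (-1·δA/A)²
  F term: (1×0.0852)² = 0.00727
  A term: (-1×0.0184)² = 0.000338
Total = 0.00760. Share from F = 0.00727/0.00760 = 0.956.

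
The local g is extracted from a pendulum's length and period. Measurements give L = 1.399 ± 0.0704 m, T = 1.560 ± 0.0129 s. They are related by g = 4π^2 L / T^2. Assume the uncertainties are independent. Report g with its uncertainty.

22.69 ± 1.20 m/s^2

Since g is a product/quotient, work with relative uncertainties:
  (1·δL/L)² = (1×0.0503)² = 0.00253;  (-2·δT/T)² = (-2×0.00827)² = 0.000274
δg/g = √(0.00281) = 0.0530
g = 22.69 m/s^2, so δg = 0.0530 × 22.69 = 1.20 m/s^2.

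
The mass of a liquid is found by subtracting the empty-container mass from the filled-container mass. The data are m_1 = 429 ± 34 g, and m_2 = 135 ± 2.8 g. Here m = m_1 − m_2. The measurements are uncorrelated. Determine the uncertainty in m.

Absolute uncertainties add in quadrature for a linear combination:
  (δm_1)² = 1160;  (δm_2)² = 7.84
δm = √(1160) = 34.1 g

34.1 g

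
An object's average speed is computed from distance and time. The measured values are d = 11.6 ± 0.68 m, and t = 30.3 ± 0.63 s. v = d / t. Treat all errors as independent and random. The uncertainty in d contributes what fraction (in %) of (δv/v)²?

(δv/v)² = (1·δd/d)² + (-1·δt/t)²
  d term: (1×0.0586)² = 0.00344
  t term: (-1×0.0208)² = 0.000432
Total = 0.00387. Share from d = 0.00344/0.00387 = 0.888.

88.8%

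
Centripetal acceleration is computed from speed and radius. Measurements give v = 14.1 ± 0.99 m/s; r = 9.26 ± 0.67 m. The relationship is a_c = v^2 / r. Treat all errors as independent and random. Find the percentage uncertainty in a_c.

Each factor contributes (exponent × relative error)² to (δa_c/a_c)²:
  (2·δv/v)² = (2×0.0702)² = 0.0197;  (-1·δr/r)² = (-1×0.0724)² = 0.00524
δa_c/a_c = √(0.0250) = 0.158

15.8%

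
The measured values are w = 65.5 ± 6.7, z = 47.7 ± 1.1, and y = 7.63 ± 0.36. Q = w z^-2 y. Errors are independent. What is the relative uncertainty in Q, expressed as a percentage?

Relative error in a monomial: (δQ/Q)² = Σ (nᵢ · δxᵢ/xᵢ)².
  (1·δw/w)² = (1×0.102)² = 0.0105;  (-2·δz/z)² = (-2×0.0231)² = 0.00213;  (1·δy/y)² = (1×0.0472)² = 0.00223
δQ/Q = √(0.0148) = 0.122

12.2%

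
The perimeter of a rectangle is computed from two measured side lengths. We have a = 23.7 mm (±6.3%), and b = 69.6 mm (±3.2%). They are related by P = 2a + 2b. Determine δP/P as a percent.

2.87%

Each term contributes (cᵢ δxᵢ)² to (δP)²:
  (2·δa)² = 8.92;  (2·δb)² = 19.8
δP = √(28.8) = 5.36 mm
P = 187 mm, so δP/P = 5.36/187 = 0.0287.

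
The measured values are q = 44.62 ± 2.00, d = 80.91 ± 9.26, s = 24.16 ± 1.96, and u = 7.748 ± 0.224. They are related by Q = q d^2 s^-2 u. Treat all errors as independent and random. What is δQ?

Relative error in a monomial: (δQ/Q)² = Σ (nᵢ · δxᵢ/xᵢ)².
  (1·δq/q)² = (1×0.0448)² = 0.00201;  (2·δd/d)² = (2×0.114)² = 0.0524;  (-2·δs/s)² = (-2×0.0811)² = 0.0263;  (1·δu/u)² = (1×0.0289)² = 0.000836
δQ/Q = √(0.0816) = 0.286
Q = 3877, so δQ = 0.286 × 3877 = 1110.

1110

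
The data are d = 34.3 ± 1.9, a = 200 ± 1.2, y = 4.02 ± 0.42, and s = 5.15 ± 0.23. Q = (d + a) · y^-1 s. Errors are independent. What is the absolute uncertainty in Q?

Let u = d + a = 234. δu = √(δd² + δa²) = √(3.61 + 1.44) = 2.25, so δu/u = 0.00959.
Q is then a monomial in u, y, s:
δQ/Q = √((δu/u)² + (-1·δy/y)² + (1·δs/s)²) = √(9.2e-05 + 0.0109 + 0.00199) = 0.114
Q = 300, so δQ = 0.114 × 300 = 34.2.

34.2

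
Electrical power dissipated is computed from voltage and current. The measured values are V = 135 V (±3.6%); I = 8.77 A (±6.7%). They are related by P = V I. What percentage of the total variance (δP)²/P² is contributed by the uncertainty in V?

22.4%

(δP/P)² = (1·δV/V)² + (1·δI/I)²
  V term: (1×0.0360)² = 0.00130
  I term: (1×0.0670)² = 0.00449
Total = 0.00579. Share from V = 0.00130/0.00579 = 0.224.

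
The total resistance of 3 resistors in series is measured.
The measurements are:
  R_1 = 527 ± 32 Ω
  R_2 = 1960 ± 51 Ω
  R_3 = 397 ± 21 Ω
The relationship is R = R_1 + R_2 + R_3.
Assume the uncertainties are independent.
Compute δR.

Each term contributes (cᵢ δxᵢ)² to (δR)²:
  (δR_1)² = 1020;  (δR_2)² = 2600;  (δR_3)² = 441
δR = √(4070) = 63.8 Ω

63.8 Ω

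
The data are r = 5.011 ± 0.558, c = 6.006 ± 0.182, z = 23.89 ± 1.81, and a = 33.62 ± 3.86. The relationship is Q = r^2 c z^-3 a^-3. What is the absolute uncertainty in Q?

Products/powers → add relative errors in quadrature, weighted by exponent:
  (2·δr/r)² = (2×0.111)² = 0.0496;  (1·δc/c)² = (1×0.0303)² = 0.000918;  (-3·δz/z)² = (-3×0.0758)² = 0.0517;  (-3·δa/a)² = (-3×0.115)² = 0.119
δQ/Q = √(0.221) = 0.470
Q = 2.911e-07, so δQ = 0.470 × 2.911e-07 = 1.37e-07.

1.37e-07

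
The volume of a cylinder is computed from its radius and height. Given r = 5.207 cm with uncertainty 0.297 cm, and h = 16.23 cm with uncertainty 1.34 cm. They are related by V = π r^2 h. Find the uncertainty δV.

195 cm^3

Products/powers → add relative errors in quadrature, weighted by exponent:
  (2·δr/r)² = (2×0.0570)² = 0.0130;  (1·δh/h)² = (1×0.0826)² = 0.00682
δV/V = √(0.0198) = 0.141
V = 1382 cm^3, so δV = 0.141 × 1382 = 195 cm^3.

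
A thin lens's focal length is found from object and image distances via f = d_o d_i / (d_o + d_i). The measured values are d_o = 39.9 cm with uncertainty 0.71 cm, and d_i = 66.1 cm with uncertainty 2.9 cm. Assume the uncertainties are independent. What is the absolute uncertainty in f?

0.495 cm

∂f/∂d_o = (d_i/(d_o+d_i))² = 0.389;  ∂f/∂d_i = (d_o/(d_o+d_i))² = 0.142
δf = √((∂f/∂d_o · δd_o)² + (∂f/∂d_i · δd_i)²) = √(0.0762 + 0.169) = 0.495 cm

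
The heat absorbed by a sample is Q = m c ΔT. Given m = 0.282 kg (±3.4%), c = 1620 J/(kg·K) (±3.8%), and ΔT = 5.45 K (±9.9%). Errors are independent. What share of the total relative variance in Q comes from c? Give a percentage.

11.6%

(δQ/Q)² = (1·δm/m)² + (1·δc/c)² + (1·δΔT/ΔT)²
  m term: (1×0.0340)² = 0.00116
  c term: (1×0.0380)² = 0.00144
  ΔT term: (1×0.0990)² = 0.00980
Total = 0.0124. Share from c = 0.00144/0.0124 = 0.116.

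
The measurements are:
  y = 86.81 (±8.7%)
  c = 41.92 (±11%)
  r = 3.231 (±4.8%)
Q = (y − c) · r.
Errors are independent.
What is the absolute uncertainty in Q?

29.4

Let u = y − c = 44.89. δu = √(δy² + δc²) = √(57.0 + 21.3) = 8.85, so δu/u = 0.197.
Q is then a monomial in u, r:
δQ/Q = √((δu/u)² + (1·δr/r)²) = √(0.0389 + 0.00230) = 0.203
Q = 145.0, so δQ = 0.203 × 145.0 = 29.4.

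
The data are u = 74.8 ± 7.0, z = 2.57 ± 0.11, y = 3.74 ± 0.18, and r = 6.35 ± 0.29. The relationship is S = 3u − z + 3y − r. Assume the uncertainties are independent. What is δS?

21.0

S is a linear combination, so absolute uncertainties add in quadrature:
  (3·δu)² = 441;  (δz)² = 0.0121;  (3·δy)² = 0.292;  (δr)² = 0.0841
δS = √(441) = 21.0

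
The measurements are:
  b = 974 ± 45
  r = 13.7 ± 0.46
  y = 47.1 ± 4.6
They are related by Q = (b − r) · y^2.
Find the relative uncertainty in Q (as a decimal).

Let u = b − r = 960. δu = √(δb² + δr²) = √(2020 + 0.212) = 45.0, so δu/u = 0.0469.
Q is then a monomial in u, y:
δQ/Q = √((δu/u)² + (2·δy/y)²) = √(0.00220 + 0.0382) = 0.201

0.201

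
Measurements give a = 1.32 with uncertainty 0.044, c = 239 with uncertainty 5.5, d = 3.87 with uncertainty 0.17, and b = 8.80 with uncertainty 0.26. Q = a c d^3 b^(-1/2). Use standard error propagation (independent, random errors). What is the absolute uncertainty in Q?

For a monomial Q ∝ a, c, d^3, b^(-1/2), fractional errors add in quadrature:
  (1·δa/a)² = (1×0.0333)² = 0.00111;  (1·δc/c)² = (1×0.0230)² = 0.000530;  (3·δd/d)² = (3×0.0439)² = 0.0174;  (−½·δb/b)² = (-0.5×0.0295)² = 0.000218
δQ/Q = √(0.0192) = 0.139
Q = 6160, so δQ = 0.139 × 6160 = 855.

855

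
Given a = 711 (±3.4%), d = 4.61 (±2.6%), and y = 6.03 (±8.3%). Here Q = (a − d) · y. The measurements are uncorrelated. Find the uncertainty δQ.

Let u = a − d = 706. δu = √(δa² + δd²) = √(584 + 0.0144) = 24.2, so δu/u = 0.0342.
Q is then a monomial in u, y:
δQ/Q = √((δu/u)² + (1·δy/y)²) = √(0.00117 + 0.00689) = 0.0898
Q = 4260, so δQ = 0.0898 × 4260 = 382.

382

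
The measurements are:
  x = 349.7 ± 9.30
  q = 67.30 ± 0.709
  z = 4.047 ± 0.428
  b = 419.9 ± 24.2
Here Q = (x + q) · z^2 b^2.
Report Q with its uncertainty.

(1.204 ± 0.291) × 10^9

Let u = x + q = 417.0. δu = √(δx² + δq²) = √(86.5 + 0.503) = 9.33, so δu/u = 0.0224.
Q is then a monomial in u, z, b:
δQ/Q = √((δu/u)² + (2·δz/z)² + (2·δb/b)²) = √(0.000500 + 0.0447 + 0.0133) = 0.242
Q = 1.204e+09, so δQ = 0.242 × 1.204e+09 = 2.91e+08.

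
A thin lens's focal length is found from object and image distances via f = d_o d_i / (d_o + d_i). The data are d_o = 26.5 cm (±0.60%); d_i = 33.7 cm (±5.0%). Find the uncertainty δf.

0.330 cm

∂f/∂d_o = (d_i/(d_o+d_i))² = 0.313;  ∂f/∂d_i = (d_o/(d_o+d_i))² = 0.194
δf = √((∂f/∂d_o · δd_o)² + (∂f/∂d_i · δd_i)²) = √(0.00248 + 0.107) = 0.330 cm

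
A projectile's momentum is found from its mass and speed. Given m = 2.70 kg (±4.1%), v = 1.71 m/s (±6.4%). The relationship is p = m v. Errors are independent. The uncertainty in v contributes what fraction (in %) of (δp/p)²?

(δp/p)² = (1·δm/m)² + (1·δv/v)²
  m term: (1×0.0410)² = 0.00168
  v term: (1×0.0640)² = 0.00410
Total = 0.00578. Share from v = 0.00410/0.00578 = 0.709.

70.9%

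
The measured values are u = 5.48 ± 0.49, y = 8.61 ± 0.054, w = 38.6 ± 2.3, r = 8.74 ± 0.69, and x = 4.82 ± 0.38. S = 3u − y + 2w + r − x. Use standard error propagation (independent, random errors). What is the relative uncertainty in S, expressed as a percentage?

S is a linear combination, so absolute uncertainties add in quadrature:
  (3·δu)² = 2.16;  (δy)² = 0.00292;  (2·δw)² = 21.2;  (δr)² = 0.476;  (δx)² = 0.144
δS = √(23.9) = 4.89
S = 89.0, so δS/S = 4.89/89.0 = 0.0550.

5.50%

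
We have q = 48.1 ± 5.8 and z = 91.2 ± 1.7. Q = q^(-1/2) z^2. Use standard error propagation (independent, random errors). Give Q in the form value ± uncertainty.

Since Q is a product/quotient, work with relative uncertainties:
  (−½·δq/q)² = (-0.5×0.121)² = 0.00364;  (2·δz/z)² = (2×0.0186)² = 0.00139
δQ/Q = √(0.00502) = 0.0709
Q = 1200, so δQ = 0.0709 × 1200 = 85.0.

1200 ± 85.0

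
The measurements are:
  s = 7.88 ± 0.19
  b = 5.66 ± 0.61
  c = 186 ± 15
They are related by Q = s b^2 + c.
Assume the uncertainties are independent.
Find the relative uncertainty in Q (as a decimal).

Let p = s·b^2 = 252. δp/p = √((1·δs/s)² + (2·δb/b)²) = √(0.000581 + 0.0465) = 0.217, so δp = 54.8.
Q = p + c: δQ = √(δp² + δc²) = √(3000 + 225) = 56.8
Q = 438, so δQ/Q = 56.8/438 = 0.129.

0.129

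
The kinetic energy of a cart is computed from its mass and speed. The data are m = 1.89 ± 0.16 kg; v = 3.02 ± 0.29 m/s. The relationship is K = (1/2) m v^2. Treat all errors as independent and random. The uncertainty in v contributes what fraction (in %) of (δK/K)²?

83.7%

(δK/K)² = (1·δm/m)² + (2·δv/v)²
  m term: (1×0.0847)² = 0.00717
  v term: (2×0.0960)² = 0.0369
Total = 0.0441. Share from v = 0.0369/0.0441 = 0.837.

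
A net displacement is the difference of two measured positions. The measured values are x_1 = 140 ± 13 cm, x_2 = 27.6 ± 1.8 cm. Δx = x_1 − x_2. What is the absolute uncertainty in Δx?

For a sum/difference, combine absolute errors in quadrature:
  (δx_1)² = 169;  (δx_2)² = 3.24
δΔx = √(172) = 13.1 cm

13.1 cm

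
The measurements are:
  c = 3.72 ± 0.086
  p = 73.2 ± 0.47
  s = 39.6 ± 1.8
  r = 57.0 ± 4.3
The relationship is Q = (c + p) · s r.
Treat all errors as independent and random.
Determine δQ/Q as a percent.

Let u = c + p = 76.9. δu = √(δc² + δp²) = √(0.00740 + 0.221) = 0.478, so δu/u = 0.00621.
Q is then a monomial in u, s, r:
δQ/Q = √((δu/u)² + (1·δs/s)² + (1·δr/r)²) = √(3.86e-05 + 0.00207 + 0.00569) = 0.0883

8.83%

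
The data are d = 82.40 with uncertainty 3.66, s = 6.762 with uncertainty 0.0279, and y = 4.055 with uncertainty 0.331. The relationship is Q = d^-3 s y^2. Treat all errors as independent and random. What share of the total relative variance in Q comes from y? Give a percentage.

60.0%

(δQ/Q)² = (-3·δd/d)² + (1·δs/s)² + (2·δy/y)²
  d term: (-3×0.0444)² = 0.0178
  s term: (1×0.00413)² = 1.7e-05
  y term: (2×0.0816)² = 0.0267
Total = 0.0444. Share from y = 0.0267/0.0444 = 0.600.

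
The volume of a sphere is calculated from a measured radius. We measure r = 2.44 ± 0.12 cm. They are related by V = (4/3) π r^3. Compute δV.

8.98 cm^3

V ∝ r^3, so δV/V = |3| · δr/r = 3 × 0.0492 = 0.148.
V = 60.8 cm^3, so δV = 0.148 × 60.8 = 8.98 cm^3.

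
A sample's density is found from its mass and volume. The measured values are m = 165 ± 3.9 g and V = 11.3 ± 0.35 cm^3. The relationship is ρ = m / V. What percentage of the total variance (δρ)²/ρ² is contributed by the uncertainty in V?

(δρ/ρ)² = (1·δm/m)² + (-1·δV/V)²
  m term: (1×0.0236)² = 0.000559
  V term: (-1×0.0310)² = 0.000959
Total = 0.00152. Share from V = 0.000959/0.00152 = 0.632.

63.2%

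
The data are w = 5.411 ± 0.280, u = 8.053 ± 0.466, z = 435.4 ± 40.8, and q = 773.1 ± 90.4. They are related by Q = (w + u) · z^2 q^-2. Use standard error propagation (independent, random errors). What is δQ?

1.29

Let h = w + u = 13.46. δh = √(δw² + δu²) = √(0.0784 + 0.217) = 0.544, so δh/h = 0.0404.
Q is then a monomial in h, z, q:
δQ/Q = √((δh/h)² + (2·δz/z)² + (-2·δq/q)²) = √(0.00163 + 0.0351 + 0.0547) = 0.302
Q = 4.271, so δQ = 0.302 × 4.271 = 1.29.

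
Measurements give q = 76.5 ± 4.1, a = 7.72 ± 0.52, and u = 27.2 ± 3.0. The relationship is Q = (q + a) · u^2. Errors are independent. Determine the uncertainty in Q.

14100

Let w = q + a = 84.2. δw = √(δq² + δa²) = √(16.8 + 0.270) = 4.13, so δw/w = 0.0491.
Q is then a monomial in w, u:
δQ/Q = √((δw/w)² + (2·δu/u)²) = √(0.00241 + 0.0487) = 0.226
Q = 62300, so δQ = 0.226 × 62300 = 14100.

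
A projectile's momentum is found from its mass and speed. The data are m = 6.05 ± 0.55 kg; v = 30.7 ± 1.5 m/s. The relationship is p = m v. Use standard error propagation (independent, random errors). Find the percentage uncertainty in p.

Products/powers → add relative errors in quadrature, weighted by exponent:
  (1·δm/m)² = (1×0.0909)² = 0.00826;  (1·δv/v)² = (1×0.0489)² = 0.00239
δp/p = √(0.0107) = 0.103

10.3%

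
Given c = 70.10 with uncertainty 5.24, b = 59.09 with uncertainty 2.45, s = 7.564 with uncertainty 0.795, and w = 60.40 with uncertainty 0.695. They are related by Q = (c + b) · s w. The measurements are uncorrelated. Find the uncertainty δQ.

6780

Let u = c + b = 129.2. δu = √(δc² + δb²) = √(27.5 + 6.00) = 5.78, so δu/u = 0.0448.
Q is then a monomial in u, s, w:
δQ/Q = √((δu/u)² + (1·δs/s)² + (1·δw/w)²) = √(0.00200 + 0.0110 + 0.000132) = 0.115
Q = 59020, so δQ = 0.115 × 59020 = 6780.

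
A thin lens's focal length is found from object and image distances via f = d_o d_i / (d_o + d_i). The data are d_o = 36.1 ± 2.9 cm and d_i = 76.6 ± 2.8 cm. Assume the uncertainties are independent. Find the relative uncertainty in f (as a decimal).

0.0558

∂f/∂d_o = (d_i/(d_o+d_i))² = 0.462;  ∂f/∂d_i = (d_o/(d_o+d_i))² = 0.103
δf = √((∂f/∂d_o · δd_o)² + (∂f/∂d_i · δd_i)²) = √(1.79 + 0.0825) = 1.37 cm
f = 24.5 cm, so δf/f = 1.37/24.5 = 0.0558.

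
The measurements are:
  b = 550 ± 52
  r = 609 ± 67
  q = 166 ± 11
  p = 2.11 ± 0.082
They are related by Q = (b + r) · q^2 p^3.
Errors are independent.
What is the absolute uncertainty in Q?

5.73e+07

Let u = b + r = 1160. δu = √(δb² + δr²) = √(2700 + 4490) = 84.8, so δu/u = 0.0732.
Q is then a monomial in u, q, p:
δQ/Q = √((δu/u)² + (2·δq/q)² + (3·δp/p)²) = √(0.00535 + 0.0176 + 0.0136) = 0.191
Q = 3e+08, so δQ = 0.191 × 3e+08 = 5.73e+07.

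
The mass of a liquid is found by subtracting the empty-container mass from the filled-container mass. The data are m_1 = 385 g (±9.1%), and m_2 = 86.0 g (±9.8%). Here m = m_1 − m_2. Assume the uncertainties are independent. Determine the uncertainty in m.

36.0 g

For a sum/difference, combine absolute errors in quadrature:
  (δm_1)² = 1230;  (δm_2)² = 71.0
δm = √(1300) = 36.0 g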